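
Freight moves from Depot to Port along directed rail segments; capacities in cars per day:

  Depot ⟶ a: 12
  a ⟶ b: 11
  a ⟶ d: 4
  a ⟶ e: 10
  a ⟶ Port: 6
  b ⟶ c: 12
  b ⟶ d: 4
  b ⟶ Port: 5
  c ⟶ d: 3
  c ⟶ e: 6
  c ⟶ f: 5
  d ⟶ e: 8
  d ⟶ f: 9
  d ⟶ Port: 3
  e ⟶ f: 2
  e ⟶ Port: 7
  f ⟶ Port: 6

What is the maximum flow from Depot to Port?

Augment Depot→a→Port: bottleneck 6, flow now 6.
Augment Depot→a→b→Port: bottleneck 5, flow now 11.
Augment Depot→a→d→Port: bottleneck 1, flow now 12.
No augmenting path remains; maximum flow = 12.
In the residual graph, reachable from Depot: {Depot}.
Min-cut edges: Depot→a (12); capacity 12 = 12.
This cut is saturated, so no flow can exceed 12.

12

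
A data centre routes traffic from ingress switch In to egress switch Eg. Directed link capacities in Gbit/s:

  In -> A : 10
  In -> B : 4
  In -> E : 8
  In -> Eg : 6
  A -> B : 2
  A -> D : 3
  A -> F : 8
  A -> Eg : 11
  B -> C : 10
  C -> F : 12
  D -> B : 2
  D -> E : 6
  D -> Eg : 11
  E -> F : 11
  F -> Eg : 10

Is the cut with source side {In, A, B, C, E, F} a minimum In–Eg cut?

Given cut capacity: 6 + 3 + 11 + 10 = 30.
Augment In→Eg: bottleneck 6, flow now 6.
Augment In→A→Eg: bottleneck 10, flow now 16.
Augment In→E→F→Eg: bottleneck 8, flow now 24.
Augment In→B→C→F→Eg: bottleneck 2, flow now 26.
No augmenting path remains; maximum flow = 26.
In the residual graph, reachable from In: {In, B, C, E, F}.
Min-cut edges: In→A (10), In→Eg (6), F→Eg (10); capacity 10 + 6 + 10 = 26.
Cut capacity 30 exceeds the max flow 26, so it is not minimum.

No — its capacity is 30, but the minimum cut has capacity 26.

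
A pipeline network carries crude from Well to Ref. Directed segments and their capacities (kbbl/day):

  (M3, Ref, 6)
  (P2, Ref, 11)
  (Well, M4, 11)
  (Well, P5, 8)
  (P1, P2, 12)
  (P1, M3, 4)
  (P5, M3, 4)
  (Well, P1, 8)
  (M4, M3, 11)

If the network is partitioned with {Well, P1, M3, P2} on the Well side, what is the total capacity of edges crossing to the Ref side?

Edges leaving {Well, P1, M3, P2}: Well→P5 (8), Well→M4 (11), M3→Ref (6), P2→Ref (11).
Cut capacity = 8 + 11 + 6 + 11 = 36.

36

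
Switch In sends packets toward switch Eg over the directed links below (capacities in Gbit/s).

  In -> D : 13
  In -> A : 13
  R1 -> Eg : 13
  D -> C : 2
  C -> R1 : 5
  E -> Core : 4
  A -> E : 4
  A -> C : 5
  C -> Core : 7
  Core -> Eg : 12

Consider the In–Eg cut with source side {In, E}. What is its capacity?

Edges leaving {In, E}: In→A (13), In→D (13), E→Core (4).
Cut capacity = 13 + 13 + 4 = 30.

30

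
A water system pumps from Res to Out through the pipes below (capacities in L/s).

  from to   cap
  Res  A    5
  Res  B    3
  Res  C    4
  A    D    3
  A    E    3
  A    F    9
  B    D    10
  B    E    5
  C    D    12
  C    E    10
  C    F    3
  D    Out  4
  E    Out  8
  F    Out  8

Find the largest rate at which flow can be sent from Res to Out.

Augment Res→A→D→Out: bottleneck 3, flow now 3.
Augment Res→A→E→Out: bottleneck 2, flow now 5.
Augment Res→B→D→Out: bottleneck 1, flow now 6.
Augment Res→B→E→Out: bottleneck 2, flow now 8.
Augment Res→C→E→Out: bottleneck 4, flow now 12.
No augmenting path remains; maximum flow = 12.
In the residual graph, reachable from Res: {Res}.
Min-cut edges: Res→A (5), Res→B (3), Res→C (4); capacity 5 + 3 + 4 = 12.
This cut is saturated, so no flow can exceed 12.

12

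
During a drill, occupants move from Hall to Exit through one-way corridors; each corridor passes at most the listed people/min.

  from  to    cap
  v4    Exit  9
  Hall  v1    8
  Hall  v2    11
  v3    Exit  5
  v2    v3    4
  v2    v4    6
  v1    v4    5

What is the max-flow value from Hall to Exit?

13

Augment Hall→v1→v4→Exit: bottleneck 5, flow now 5.
Augment Hall→v2→v3→Exit: bottleneck 4, flow now 9.
Augment Hall→v2→v4→Exit: bottleneck 4, flow now 13.
No augmenting path remains; maximum flow = 13.
In the residual graph, reachable from Hall: {Hall, v1, v2, v4}.
Min-cut edges: v2→v3 (4), v4→Exit (9); capacity 4 + 9 = 13.
This cut is saturated, so no flow can exceed 13.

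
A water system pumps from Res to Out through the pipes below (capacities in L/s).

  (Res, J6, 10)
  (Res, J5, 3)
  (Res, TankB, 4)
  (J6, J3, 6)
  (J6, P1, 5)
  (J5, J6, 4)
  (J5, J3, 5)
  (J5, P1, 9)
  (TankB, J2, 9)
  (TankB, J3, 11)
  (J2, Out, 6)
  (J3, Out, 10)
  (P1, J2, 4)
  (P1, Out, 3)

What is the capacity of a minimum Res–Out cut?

Augment Res→J6→J3→Out: bottleneck 6, flow now 6.
Augment Res→J6→P1→Out: bottleneck 3, flow now 9.
Augment Res→J5→J3→Out: bottleneck 3, flow now 12.
Augment Res→TankB→J2→Out: bottleneck 4, flow now 16.
Augment Res→J6→P1→J2→Out: bottleneck 1, flow now 17.
No augmenting path remains; maximum flow = 17.
By max-flow min-cut, the minimum cut capacity equals the max flow.
In the residual graph, reachable from Res: {Res}.
Min-cut edges: Res→J6 (10), Res→J5 (3), Res→TankB (4); capacity 10 + 3 + 4 = 17.

17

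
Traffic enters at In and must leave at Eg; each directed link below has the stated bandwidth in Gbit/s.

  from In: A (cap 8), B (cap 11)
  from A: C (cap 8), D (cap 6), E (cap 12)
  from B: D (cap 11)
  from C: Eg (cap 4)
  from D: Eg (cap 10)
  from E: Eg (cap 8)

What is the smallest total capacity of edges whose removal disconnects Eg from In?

18

Augment In→A→C→Eg: bottleneck 4, flow now 4.
Augment In→A→D→Eg: bottleneck 4, flow now 8.
Augment In→B→D→Eg: bottleneck 6, flow now 14.
Augment In→B→D→A→E→Eg: bottleneck 4, flow now 18. (uses reverse residual edge)
No augmenting path remains; maximum flow = 18.
By max-flow min-cut, the minimum cut capacity equals the max flow.
In the residual graph, reachable from In: {In, B, D}.
Min-cut edges: In→A (8), D→Eg (10); capacity 8 + 10 = 18.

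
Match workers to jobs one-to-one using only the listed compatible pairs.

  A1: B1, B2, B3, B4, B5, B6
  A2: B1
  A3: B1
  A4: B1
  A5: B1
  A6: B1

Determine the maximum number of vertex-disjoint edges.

2

Unit-capacity flow: source→left, listed edges, right→sink; max matching = max flow.
Augmenting path A1→B1 (+1); matched 1.
Augmenting path A2→B1→A1→B2 (+1); matched 2.
No augmenting path remains; maximum matching = 2.
König certificate: {A1, B1} is a vertex cover of size 2 (every listed pair touches it), so no matching can be larger.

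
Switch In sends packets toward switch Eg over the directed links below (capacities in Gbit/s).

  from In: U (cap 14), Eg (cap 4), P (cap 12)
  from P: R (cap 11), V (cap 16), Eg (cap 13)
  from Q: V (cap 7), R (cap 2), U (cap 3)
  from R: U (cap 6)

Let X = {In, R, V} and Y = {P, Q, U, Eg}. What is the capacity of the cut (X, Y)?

36

Edges leaving {In, R, V}: In→P (12), In→U (14), In→Eg (4), R→U (6).
Cut capacity = 12 + 14 + 4 + 6 = 36.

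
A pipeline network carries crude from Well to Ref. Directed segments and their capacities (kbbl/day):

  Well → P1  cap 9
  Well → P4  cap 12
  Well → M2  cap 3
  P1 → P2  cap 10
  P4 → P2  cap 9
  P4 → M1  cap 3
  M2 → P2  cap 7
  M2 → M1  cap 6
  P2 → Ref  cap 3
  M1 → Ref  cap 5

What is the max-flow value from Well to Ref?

8

Augment Well→P1→P2→Ref: bottleneck 3, flow now 3.
Augment Well→P4→M1→Ref: bottleneck 3, flow now 6.
Augment Well→M2→M1→Ref: bottleneck 2, flow now 8.
No augmenting path remains; maximum flow = 8.
In the residual graph, reachable from Well: {Well, P1, P4, M2, P2, M1}.
Min-cut edges: P2→Ref (3), M1→Ref (5); capacity 3 + 5 = 8.
This cut is saturated, so no flow can exceed 8.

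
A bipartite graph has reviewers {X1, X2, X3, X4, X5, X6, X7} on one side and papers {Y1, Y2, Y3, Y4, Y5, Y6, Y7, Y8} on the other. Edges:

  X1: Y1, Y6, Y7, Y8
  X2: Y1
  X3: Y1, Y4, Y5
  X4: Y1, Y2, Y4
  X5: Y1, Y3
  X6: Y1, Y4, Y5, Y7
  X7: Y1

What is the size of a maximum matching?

6

Unit-capacity flow: source→left, listed edges, right→sink; max matching = max flow.
Augmenting path X1→Y1 (+1); matched 1.
Augmenting path X3→Y4 (+1); matched 2.
Augmenting path X4→Y2 (+1); matched 3.
Augmenting path X5→Y3 (+1); matched 4.
Augmenting path X6→Y5 (+1); matched 5.
Augmenting path X2→Y1→X1→Y6 (+1); matched 6.
No augmenting path remains; maximum matching = 6.
König certificate: {X1, X3, X4, X5, X6, Y1} is a vertex cover of size 6 (every listed pair touches it), so no matching can be larger.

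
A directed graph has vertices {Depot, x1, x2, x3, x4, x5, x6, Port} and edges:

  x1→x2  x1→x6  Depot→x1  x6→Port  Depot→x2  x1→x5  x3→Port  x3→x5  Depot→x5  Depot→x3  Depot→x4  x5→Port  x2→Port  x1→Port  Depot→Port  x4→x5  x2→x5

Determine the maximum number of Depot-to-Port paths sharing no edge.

5

Assign every edge capacity 1; by Menger, the answer equals the max flow.
Path Depot→Port (+1); total 1.
Path Depot→x1→Port (+1); total 2.
Path Depot→x2→Port (+1); total 3.
Path Depot→x3→Port (+1); total 4.
Path Depot→x5→Port (+1); total 5.
No residual Depot→Port path; max flow = 5.
Certifying cut of size 5: {Depot→Port, Depot→x1, Depot→x2, Depot→x3, x5→Port}.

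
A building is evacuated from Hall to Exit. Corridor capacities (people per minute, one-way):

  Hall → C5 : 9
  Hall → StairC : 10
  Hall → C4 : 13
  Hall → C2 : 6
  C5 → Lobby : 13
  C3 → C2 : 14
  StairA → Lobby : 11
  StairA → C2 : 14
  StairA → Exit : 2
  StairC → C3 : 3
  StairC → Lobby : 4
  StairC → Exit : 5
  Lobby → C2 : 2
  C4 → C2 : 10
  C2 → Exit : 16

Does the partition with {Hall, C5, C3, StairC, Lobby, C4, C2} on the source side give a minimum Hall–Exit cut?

Given cut capacity: 5 + 16 = 21.
Augment Hall→StairC→Exit: bottleneck 5, flow now 5.
Augment Hall→C2→Exit: bottleneck 6, flow now 11.
Augment Hall→C4→C2→Exit: bottleneck 10, flow now 21.
No augmenting path remains; maximum flow = 21.
Cut capacity 21 equals the max flow, so it is a minimum cut.

Yes — it is a minimum cut (capacity 21).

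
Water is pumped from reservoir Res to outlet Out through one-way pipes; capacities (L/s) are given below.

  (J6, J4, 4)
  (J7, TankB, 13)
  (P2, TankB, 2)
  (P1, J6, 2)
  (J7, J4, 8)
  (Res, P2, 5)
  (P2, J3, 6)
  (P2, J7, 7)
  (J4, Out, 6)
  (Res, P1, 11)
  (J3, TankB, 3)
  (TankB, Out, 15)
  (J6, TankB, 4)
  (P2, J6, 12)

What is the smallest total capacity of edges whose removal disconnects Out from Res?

7

Augment Res→P2→TankB→Out: bottleneck 2, flow now 2.
Augment Res→P2→J6→J4→Out: bottleneck 3, flow now 5.
Augment Res→P1→J6→J4→Out: bottleneck 1, flow now 6.
Augment Res→P1→J6→TankB→Out: bottleneck 1, flow now 7.
No augmenting path remains; maximum flow = 7.
By max-flow min-cut, the minimum cut capacity equals the max flow.
In the residual graph, reachable from Res: {Res, P1}.
Min-cut edges: Res→P2 (5), P1→J6 (2); capacity 5 + 2 = 7.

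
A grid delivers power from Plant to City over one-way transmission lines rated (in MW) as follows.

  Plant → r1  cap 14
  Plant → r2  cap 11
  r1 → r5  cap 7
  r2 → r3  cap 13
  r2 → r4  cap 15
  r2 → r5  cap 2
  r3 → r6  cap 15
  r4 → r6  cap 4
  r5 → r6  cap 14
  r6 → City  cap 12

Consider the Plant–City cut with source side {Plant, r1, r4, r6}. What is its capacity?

Edges leaving {Plant, r1, r4, r6}: Plant→r2 (11), r1→r5 (7), r6→City (12).
Cut capacity = 11 + 7 + 12 = 30.

30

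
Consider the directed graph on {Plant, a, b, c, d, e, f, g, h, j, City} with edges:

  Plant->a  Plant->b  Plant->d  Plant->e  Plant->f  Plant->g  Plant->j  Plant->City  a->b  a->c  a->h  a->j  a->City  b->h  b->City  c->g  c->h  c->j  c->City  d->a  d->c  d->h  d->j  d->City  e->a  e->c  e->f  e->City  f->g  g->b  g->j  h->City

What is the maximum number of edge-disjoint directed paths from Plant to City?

Assign every edge capacity 1; by Menger, the answer equals the max flow.
Path Plant→City (+1); total 1.
Path Plant→a→City (+1); total 2.
Path Plant→b→City (+1); total 3.
Path Plant→d→City (+1); total 4.
Path Plant→e→City (+1); total 5.
Path Plant→g→b→h→City (+1); total 6.
No residual Plant→City path; max flow = 6.
Certifying cut of size 6: {Plant→City, Plant→a, Plant→b, Plant→d, Plant→e, g→b}.

6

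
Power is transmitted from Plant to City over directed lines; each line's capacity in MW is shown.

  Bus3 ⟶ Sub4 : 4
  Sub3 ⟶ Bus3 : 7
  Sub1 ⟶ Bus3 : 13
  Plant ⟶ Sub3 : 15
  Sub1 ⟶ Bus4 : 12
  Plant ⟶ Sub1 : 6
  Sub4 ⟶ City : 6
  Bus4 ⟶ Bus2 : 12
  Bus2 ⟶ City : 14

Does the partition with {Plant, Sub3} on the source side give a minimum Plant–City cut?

No — its capacity is 13, but the minimum cut has capacity 10.

Given cut capacity: 6 + 7 = 13.
Augment Plant→Sub1→Bus3→Sub4→City: bottleneck 4, flow now 4.
Augment Plant→Sub1→Bus4→Bus2→City: bottleneck 2, flow now 6.
Augment Plant→Sub3→Bus3→Sub1→Bus4→Bus2→City: bottleneck 4, flow now 10. (uses reverse residual edge)
No augmenting path remains; maximum flow = 10.
In the residual graph, reachable from Plant: {Plant, Sub3, Bus3}.
Min-cut edges: Plant→Sub1 (6), Bus3→Sub4 (4); capacity 6 + 4 = 10.
Cut capacity 13 exceeds the max flow 10, so it is not minimum.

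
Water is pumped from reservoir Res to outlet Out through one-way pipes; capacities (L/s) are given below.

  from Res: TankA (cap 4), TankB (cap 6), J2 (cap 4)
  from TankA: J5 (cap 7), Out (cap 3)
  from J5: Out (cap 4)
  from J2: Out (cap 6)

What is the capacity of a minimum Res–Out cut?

Augment Res→TankA→Out: bottleneck 3, flow now 3.
Augment Res→J2→Out: bottleneck 4, flow now 7.
Augment Res→TankA→J5→Out: bottleneck 1, flow now 8.
No augmenting path remains; maximum flow = 8.
By max-flow min-cut, the minimum cut capacity equals the max flow.
In the residual graph, reachable from Res: {Res, TankB}.
Min-cut edges: Res→TankA (4), Res→J2 (4); capacity 4 + 4 = 8.

8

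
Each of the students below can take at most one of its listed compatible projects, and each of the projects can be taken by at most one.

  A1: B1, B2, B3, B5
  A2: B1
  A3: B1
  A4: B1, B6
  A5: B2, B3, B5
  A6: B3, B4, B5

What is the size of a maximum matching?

5

Unit-capacity flow: source→left, listed edges, right→sink; max matching = max flow.
Augmenting path A1→B1 (+1); matched 1.
Augmenting path A4→B6 (+1); matched 2.
Augmenting path A5→B2 (+1); matched 3.
Augmenting path A6→B3 (+1); matched 4.
Augmenting path A2→B1→A1→B5 (+1); matched 5.
No augmenting path remains; maximum matching = 5.
König certificate: {A1, A4, A5, A6, B1} is a vertex cover of size 5 (every listed pair touches it), so no matching can be larger.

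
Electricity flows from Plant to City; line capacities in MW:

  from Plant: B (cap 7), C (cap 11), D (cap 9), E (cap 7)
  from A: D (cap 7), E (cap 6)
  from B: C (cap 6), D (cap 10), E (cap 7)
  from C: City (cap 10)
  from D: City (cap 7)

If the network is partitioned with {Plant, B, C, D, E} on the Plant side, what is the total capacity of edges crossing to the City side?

17

Edges leaving {Plant, B, C, D, E}: C→City (10), D→City (7).
Cut capacity = 10 + 7 = 17.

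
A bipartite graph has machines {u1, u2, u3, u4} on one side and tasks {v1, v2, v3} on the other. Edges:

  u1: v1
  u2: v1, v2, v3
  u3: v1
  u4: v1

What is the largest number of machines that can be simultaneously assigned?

2

Unit-capacity flow: source→left, listed edges, right→sink; max matching = max flow.
Augmenting path u1→v1 (+1); matched 1.
Augmenting path u2→v2 (+1); matched 2.
No augmenting path remains; maximum matching = 2.
König certificate: {u2, v1} is a vertex cover of size 2 (every listed pair touches it), so no matching can be larger.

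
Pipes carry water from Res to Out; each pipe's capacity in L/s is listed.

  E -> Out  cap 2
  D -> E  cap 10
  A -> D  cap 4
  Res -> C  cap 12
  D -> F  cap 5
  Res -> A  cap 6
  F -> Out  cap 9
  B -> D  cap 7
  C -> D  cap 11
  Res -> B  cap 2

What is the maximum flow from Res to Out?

7

Augment Res→A→D→E→Out: bottleneck 2, flow now 2.
Augment Res→A→D→F→Out: bottleneck 2, flow now 4.
Augment Res→B→D→F→Out: bottleneck 2, flow now 6.
Augment Res→C→D→F→Out: bottleneck 1, flow now 7.
No augmenting path remains; maximum flow = 7.
In the residual graph, reachable from Res: {Res, A, B, C, D, E}.
Min-cut edges: D→F (5), E→Out (2); capacity 5 + 2 = 7.
This cut is saturated, so no flow can exceed 7.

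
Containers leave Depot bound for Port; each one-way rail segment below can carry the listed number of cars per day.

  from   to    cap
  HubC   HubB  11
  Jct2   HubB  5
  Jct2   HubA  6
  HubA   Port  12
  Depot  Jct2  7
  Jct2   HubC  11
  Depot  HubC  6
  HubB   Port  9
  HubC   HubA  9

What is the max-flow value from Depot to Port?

Augment Depot→Jct2→HubB→Port: bottleneck 5, flow now 5.
Augment Depot→Jct2→HubA→Port: bottleneck 2, flow now 7.
Augment Depot→HubC→HubB→Port: bottleneck 4, flow now 11.
Augment Depot→HubC→HubA→Port: bottleneck 2, flow now 13.
No augmenting path remains; maximum flow = 13.
In the residual graph, reachable from Depot: {Depot}.
Min-cut edges: Depot→Jct2 (7), Depot→HubC (6); capacity 7 + 6 = 13.
This cut is saturated, so no flow can exceed 13.

13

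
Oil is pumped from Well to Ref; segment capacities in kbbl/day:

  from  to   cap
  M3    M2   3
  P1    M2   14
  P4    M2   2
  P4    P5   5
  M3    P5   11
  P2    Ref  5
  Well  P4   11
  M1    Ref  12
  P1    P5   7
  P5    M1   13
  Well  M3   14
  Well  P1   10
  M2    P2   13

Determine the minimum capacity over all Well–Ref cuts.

Augment Well→P1→P5→M1→Ref: bottleneck 7, flow now 7.
Augment Well→P1→M2→P2→Ref: bottleneck 3, flow now 10.
Augment Well→P4→P5→M1→Ref: bottleneck 5, flow now 15.
Augment Well→P4→M2→P2→Ref: bottleneck 2, flow now 17.
No augmenting path remains; maximum flow = 17.
By max-flow min-cut, the minimum cut capacity equals the max flow.
In the residual graph, reachable from Well: {Well, P1, P4, M3, P5, M2, M1, P2}.
Min-cut edges: M1→Ref (12), P2→Ref (5); capacity 12 + 5 = 17.

17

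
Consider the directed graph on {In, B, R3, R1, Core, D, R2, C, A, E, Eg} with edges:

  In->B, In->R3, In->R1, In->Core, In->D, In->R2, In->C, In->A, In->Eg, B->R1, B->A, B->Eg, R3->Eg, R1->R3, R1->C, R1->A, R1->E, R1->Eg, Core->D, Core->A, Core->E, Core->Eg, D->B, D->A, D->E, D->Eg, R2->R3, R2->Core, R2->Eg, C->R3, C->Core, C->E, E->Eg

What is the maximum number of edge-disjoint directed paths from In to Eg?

Assign every edge capacity 1; by Menger, the answer equals the max flow.
Path In→Eg (+1); total 1.
Path In→B→Eg (+1); total 2.
Path In→R3→Eg (+1); total 3.
Path In→R1→Eg (+1); total 4.
Path In→Core→Eg (+1); total 5.
Path In→D→Eg (+1); total 6.
Path In→R2→Eg (+1); total 7.
Path In→C→E→Eg (+1); total 8.
No residual In→Eg path; max flow = 8.
Certifying cut of size 8: {In→B, In→C, In→Core, In→D, In→Eg, In→R1, In→R2, In→R3}.

8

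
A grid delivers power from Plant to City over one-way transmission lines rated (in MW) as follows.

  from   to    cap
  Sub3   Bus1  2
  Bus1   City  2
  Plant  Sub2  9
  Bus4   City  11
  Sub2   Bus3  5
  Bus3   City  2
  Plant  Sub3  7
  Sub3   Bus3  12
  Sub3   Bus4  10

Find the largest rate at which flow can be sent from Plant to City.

Augment Plant→Sub2→Bus3→City: bottleneck 2, flow now 2.
Augment Plant→Sub3→Bus1→City: bottleneck 2, flow now 4.
Augment Plant→Sub3→Bus4→City: bottleneck 5, flow now 9.
No augmenting path remains; maximum flow = 9.
In the residual graph, reachable from Plant: {Plant, Sub2, Bus3}.
Min-cut edges: Plant→Sub3 (7), Bus3→City (2); capacity 7 + 2 = 9.
This cut is saturated, so no flow can exceed 9.

9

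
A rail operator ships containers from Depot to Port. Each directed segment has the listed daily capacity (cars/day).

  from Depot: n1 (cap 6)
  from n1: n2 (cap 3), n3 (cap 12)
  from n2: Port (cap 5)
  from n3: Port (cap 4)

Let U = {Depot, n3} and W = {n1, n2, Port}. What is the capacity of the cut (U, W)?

Edges leaving {Depot, n3}: Depot→n1 (6), n3→Port (4).
Cut capacity = 6 + 4 = 10.

10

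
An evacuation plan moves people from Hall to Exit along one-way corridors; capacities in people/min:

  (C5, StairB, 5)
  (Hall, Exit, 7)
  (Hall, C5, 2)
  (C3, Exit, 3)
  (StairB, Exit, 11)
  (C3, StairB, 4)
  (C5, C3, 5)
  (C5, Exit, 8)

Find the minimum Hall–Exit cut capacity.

9

Augment Hall→Exit: bottleneck 7, flow now 7.
Augment Hall→C5→Exit: bottleneck 2, flow now 9.
No augmenting path remains; maximum flow = 9.
By max-flow min-cut, the minimum cut capacity equals the max flow.
In the residual graph, reachable from Hall: {Hall}.
Min-cut edges: Hall→C5 (2), Hall→Exit (7); capacity 2 + 7 = 9.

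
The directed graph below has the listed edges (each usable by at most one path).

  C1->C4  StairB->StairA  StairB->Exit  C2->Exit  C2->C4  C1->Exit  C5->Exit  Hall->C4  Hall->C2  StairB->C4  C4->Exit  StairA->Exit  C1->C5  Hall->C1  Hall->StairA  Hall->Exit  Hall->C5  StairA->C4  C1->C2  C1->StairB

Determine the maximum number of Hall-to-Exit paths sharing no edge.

Assign every edge capacity 1; by Menger, the answer equals the max flow.
Path Hall→Exit (+1); total 1.
Path Hall→C1→Exit (+1); total 2.
Path Hall→StairA→Exit (+1); total 3.
Path Hall→C2→Exit (+1); total 4.
Path Hall→C5→Exit (+1); total 5.
Path Hall→C4→Exit (+1); total 6.
No residual Hall→Exit path; max flow = 6.
Certifying cut of size 6: {Hall→C1, Hall→C2, Hall→C4, Hall→C5, Hall→Exit, Hall→StairA}.

6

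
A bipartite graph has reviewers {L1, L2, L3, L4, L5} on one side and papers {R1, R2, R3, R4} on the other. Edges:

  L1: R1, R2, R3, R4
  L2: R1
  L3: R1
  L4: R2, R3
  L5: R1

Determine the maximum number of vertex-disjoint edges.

3

Unit-capacity flow: source→left, listed edges, right→sink; max matching = max flow.
Augmenting path L1→R1 (+1); matched 1.
Augmenting path L4→R2 (+1); matched 2.
Augmenting path L2→R1→L1→R3 (+1); matched 3.
No augmenting path remains; maximum matching = 3.
König certificate: {L1, L4, R1} is a vertex cover of size 3 (every listed pair touches it), so no matching can be larger.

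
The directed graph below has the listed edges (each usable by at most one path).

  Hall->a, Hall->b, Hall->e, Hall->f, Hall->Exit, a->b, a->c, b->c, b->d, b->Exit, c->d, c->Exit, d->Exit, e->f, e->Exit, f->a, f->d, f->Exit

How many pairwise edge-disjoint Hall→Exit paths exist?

Assign every edge capacity 1; by Menger, the answer equals the max flow.
Path Hall→Exit (+1); total 1.
Path Hall→b→Exit (+1); total 2.
Path Hall→e→Exit (+1); total 3.
Path Hall→f→Exit (+1); total 4.
Path Hall→a→c→Exit (+1); total 5.
No residual Hall→Exit path; max flow = 5.
Certifying cut of size 5: {Hall→Exit, Hall→a, Hall→b, Hall→e, Hall→f}.

5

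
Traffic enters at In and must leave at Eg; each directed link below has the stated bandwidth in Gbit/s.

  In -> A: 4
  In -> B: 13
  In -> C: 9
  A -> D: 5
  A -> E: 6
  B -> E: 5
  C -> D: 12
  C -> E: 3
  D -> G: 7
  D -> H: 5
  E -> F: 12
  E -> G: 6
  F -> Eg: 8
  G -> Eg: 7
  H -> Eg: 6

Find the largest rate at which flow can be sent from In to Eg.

Augment In→A→D→G→Eg: bottleneck 4, flow now 4.
Augment In→B→E→F→Eg: bottleneck 5, flow now 9.
Augment In→C→D→G→Eg: bottleneck 3, flow now 12.
Augment In→C→D→H→Eg: bottleneck 5, flow now 17.
Augment In→C→E→F→Eg: bottleneck 1, flow now 18.
No augmenting path remains; maximum flow = 18.
In the residual graph, reachable from In: {In, B}.
Min-cut edges: In→A (4), In→C (9), B→E (5); capacity 4 + 9 + 5 = 18.
This cut is saturated, so no flow can exceed 18.

18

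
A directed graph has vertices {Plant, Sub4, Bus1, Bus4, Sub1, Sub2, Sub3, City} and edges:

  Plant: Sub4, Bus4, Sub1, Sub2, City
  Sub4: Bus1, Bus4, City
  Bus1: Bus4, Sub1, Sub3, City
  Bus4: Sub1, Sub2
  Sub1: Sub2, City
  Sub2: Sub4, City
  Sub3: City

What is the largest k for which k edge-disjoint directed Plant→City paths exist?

Assign every edge capacity 1; by Menger, the answer equals the max flow.
Path Plant→City (+1); total 1.
Path Plant→Sub4→City (+1); total 2.
Path Plant→Sub1→City (+1); total 3.
Path Plant→Sub2→City (+1); total 4.
Path Plant→Bus4→Sub2→Sub4→Bus1→City (+1); total 5.
No residual Plant→City path; max flow = 5.
Certifying cut of size 5: {Plant→Bus4, Plant→City, Plant→Sub1, Plant→Sub2, Plant→Sub4}.

5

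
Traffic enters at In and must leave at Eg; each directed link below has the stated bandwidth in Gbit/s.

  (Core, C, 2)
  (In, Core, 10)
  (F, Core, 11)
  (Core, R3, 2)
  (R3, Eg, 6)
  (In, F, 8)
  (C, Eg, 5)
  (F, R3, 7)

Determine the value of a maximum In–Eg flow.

Augment In→Core→R3→Eg: bottleneck 2, flow now 2.
Augment In→Core→C→Eg: bottleneck 2, flow now 4.
Augment In→F→R3→Eg: bottleneck 4, flow now 8.
No augmenting path remains; maximum flow = 8.
In the residual graph, reachable from In: {In, Core, F, R3}.
Min-cut edges: Core→C (2), R3→Eg (6); capacity 2 + 6 = 8.
This cut is saturated, so no flow can exceed 8.

8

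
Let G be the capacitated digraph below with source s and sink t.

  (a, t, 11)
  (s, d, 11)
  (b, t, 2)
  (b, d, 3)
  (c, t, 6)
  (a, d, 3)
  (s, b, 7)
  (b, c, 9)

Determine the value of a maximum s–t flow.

Augment s→b→t: bottleneck 2, flow now 2.
Augment s→b→c→t: bottleneck 5, flow now 7.
No augmenting path remains; maximum flow = 7.
In the residual graph, reachable from s: {s, d}.
Min-cut edges: s→b (7); capacity 7 = 7.
This cut is saturated, so no flow can exceed 7.

7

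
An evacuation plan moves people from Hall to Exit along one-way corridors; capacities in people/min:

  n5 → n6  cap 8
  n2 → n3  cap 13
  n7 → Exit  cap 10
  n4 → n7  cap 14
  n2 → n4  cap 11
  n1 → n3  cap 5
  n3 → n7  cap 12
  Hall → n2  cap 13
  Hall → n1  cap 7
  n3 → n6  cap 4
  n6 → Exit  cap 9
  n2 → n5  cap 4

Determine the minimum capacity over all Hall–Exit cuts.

18

Augment Hall→n1→n3→n6→Exit: bottleneck 4, flow now 4.
Augment Hall→n1→n3→n7→Exit: bottleneck 1, flow now 5.
Augment Hall→n2→n3→n7→Exit: bottleneck 9, flow now 14.
Augment Hall→n2→n5→n6→Exit: bottleneck 4, flow now 18.
No augmenting path remains; maximum flow = 18.
By max-flow min-cut, the minimum cut capacity equals the max flow.
In the residual graph, reachable from Hall: {Hall, n1}.
Min-cut edges: Hall→n2 (13), n1→n3 (5); capacity 13 + 5 = 18.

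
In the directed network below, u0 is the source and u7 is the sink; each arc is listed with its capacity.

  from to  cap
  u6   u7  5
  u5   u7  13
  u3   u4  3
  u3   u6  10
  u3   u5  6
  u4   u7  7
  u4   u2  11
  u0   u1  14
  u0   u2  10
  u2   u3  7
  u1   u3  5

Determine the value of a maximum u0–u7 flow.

Augment u0→u1→u3→u4→u7: bottleneck 3, flow now 3.
Augment u0→u1→u3→u5→u7: bottleneck 2, flow now 5.
Augment u0→u2→u3→u5→u7: bottleneck 4, flow now 9.
Augment u0→u2→u3→u6→u7: bottleneck 3, flow now 12.
No augmenting path remains; maximum flow = 12.
In the residual graph, reachable from u0: {u0, u1, u2}.
Min-cut edges: u1→u3 (5), u2→u3 (7); capacity 5 + 7 = 12.
This cut is saturated, so no flow can exceed 12.

12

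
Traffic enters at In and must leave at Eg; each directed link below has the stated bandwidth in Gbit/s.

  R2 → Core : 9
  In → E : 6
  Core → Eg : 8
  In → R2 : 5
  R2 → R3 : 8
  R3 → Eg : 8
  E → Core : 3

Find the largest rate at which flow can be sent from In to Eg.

8

Augment In→R2→R3→Eg: bottleneck 5, flow now 5.
Augment In→E→Core→Eg: bottleneck 3, flow now 8.
No augmenting path remains; maximum flow = 8.
In the residual graph, reachable from In: {In, E}.
Min-cut edges: In→R2 (5), E→Core (3); capacity 5 + 3 = 8.
This cut is saturated, so no flow can exceed 8.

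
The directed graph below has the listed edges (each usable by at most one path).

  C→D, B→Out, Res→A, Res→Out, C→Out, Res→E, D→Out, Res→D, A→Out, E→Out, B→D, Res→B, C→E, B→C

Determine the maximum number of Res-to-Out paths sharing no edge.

Assign every edge capacity 1; by Menger, the answer equals the max flow.
Path Res→Out (+1); total 1.
Path Res→A→Out (+1); total 2.
Path Res→B→Out (+1); total 3.
Path Res→D→Out (+1); total 4.
Path Res→E→Out (+1); total 5.
No residual Res→Out path; max flow = 5.
Certifying cut of size 5: {Res→A, Res→B, Res→D, Res→E, Res→Out}.

5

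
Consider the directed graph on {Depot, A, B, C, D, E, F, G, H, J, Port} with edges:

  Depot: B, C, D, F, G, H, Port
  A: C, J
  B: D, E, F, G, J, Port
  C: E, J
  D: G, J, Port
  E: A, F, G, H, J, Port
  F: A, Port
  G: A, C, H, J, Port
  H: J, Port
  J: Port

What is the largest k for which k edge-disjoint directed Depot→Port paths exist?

Assign every edge capacity 1; by Menger, the answer equals the max flow.
Path Depot→Port (+1); total 1.
Path Depot→B→Port (+1); total 2.
Path Depot→D→Port (+1); total 3.
Path Depot→F→Port (+1); total 4.
Path Depot→G→Port (+1); total 5.
Path Depot→H→Port (+1); total 6.
Path Depot→C→E→Port (+1); total 7.
No residual Depot→Port path; max flow = 7.
Certifying cut of size 7: {Depot→B, Depot→C, Depot→D, Depot→F, Depot→G, Depot→H, Depot→Port}.

7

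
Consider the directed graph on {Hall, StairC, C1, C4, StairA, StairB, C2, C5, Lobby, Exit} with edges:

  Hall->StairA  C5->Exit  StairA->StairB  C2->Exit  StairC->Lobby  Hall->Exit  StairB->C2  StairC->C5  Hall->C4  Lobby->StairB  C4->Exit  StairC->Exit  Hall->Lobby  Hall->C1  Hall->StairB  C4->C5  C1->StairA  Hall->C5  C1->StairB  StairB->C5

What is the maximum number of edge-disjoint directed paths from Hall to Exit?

Assign every edge capacity 1; by Menger, the answer equals the max flow.
Path Hall→Exit (+1); total 1.
Path Hall→C4→Exit (+1); total 2.
Path Hall→C5→Exit (+1); total 3.
Path Hall→StairB→C2→Exit (+1); total 4.
No residual Hall→Exit path; max flow = 4.
Certifying cut of size 4: {C5→Exit, Hall→C4, Hall→Exit, StairB→C2}.

4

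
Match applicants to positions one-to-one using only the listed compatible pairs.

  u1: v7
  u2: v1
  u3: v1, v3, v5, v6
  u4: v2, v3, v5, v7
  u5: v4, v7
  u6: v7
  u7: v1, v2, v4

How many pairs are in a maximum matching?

6

Unit-capacity flow: source→left, listed edges, right→sink; max matching = max flow.
Augmenting path u1→v7 (+1); matched 1.
Augmenting path u2→v1 (+1); matched 2.
Augmenting path u3→v3 (+1); matched 3.
Augmenting path u4→v2 (+1); matched 4.
Augmenting path u5→v4 (+1); matched 5.
Augmenting path u7→v2→u4→v5 (+1); matched 6.
No augmenting path remains; maximum matching = 6.
König certificate: {u2, u3, u4, u5, u7, v7} is a vertex cover of size 6 (every listed pair touches it), so no matching can be larger.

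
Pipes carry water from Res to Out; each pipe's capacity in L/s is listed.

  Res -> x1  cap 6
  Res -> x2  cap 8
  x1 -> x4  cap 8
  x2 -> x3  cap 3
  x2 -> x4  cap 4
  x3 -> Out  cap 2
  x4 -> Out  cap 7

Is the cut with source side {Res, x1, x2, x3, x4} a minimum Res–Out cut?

Given cut capacity: 2 + 7 = 9.
Augment Res→x1→x4→Out: bottleneck 6, flow now 6.
Augment Res→x2→x3→Out: bottleneck 2, flow now 8.
Augment Res→x2→x4→Out: bottleneck 1, flow now 9.
No augmenting path remains; maximum flow = 9.
Cut capacity 9 equals the max flow, so it is a minimum cut.

Yes — it is a minimum cut (capacity 9).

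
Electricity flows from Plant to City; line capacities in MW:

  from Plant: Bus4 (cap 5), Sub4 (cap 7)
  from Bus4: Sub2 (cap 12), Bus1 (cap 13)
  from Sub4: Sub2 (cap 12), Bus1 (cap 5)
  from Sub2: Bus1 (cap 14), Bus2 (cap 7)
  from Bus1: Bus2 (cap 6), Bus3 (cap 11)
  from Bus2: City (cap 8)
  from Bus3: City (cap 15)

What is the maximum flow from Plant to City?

12

Augment Plant→Bus4→Sub2→Bus2→City: bottleneck 5, flow now 5.
Augment Plant→Sub4→Sub2→Bus2→City: bottleneck 2, flow now 7.
Augment Plant→Sub4→Bus1→Bus2→City: bottleneck 1, flow now 8.
Augment Plant→Sub4→Bus1→Bus3→City: bottleneck 4, flow now 12.
No augmenting path remains; maximum flow = 12.
In the residual graph, reachable from Plant: {Plant}.
Min-cut edges: Plant→Bus4 (5), Plant→Sub4 (7); capacity 5 + 7 = 12.
This cut is saturated, so no flow can exceed 12.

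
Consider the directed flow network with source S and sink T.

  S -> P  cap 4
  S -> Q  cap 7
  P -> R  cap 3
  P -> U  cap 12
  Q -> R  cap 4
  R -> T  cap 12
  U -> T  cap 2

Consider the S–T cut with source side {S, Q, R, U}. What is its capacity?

Edges leaving {S, Q, R, U}: S→P (4), R→T (12), U→T (2).
Cut capacity = 4 + 12 + 2 = 18.

18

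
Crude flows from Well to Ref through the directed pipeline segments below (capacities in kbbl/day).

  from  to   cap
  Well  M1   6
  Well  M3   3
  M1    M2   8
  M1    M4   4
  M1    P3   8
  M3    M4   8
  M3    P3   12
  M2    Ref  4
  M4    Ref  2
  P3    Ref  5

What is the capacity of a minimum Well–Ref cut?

9

Augment Well→M1→M2→Ref: bottleneck 4, flow now 4.
Augment Well→M1→M4→Ref: bottleneck 2, flow now 6.
Augment Well→M3→P3→Ref: bottleneck 3, flow now 9.
No augmenting path remains; maximum flow = 9.
By max-flow min-cut, the minimum cut capacity equals the max flow.
In the residual graph, reachable from Well: {Well}.
Min-cut edges: Well→M1 (6), Well→M3 (3); capacity 6 + 3 = 9.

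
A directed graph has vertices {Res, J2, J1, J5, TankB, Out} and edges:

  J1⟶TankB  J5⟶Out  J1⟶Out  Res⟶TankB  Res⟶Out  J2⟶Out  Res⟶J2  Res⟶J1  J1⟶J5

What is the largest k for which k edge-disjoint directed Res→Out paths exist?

3

Assign every edge capacity 1; by Menger, the answer equals the max flow.
Path Res→Out (+1); total 1.
Path Res→J2→Out (+1); total 2.
Path Res→J1→Out (+1); total 3.
No residual Res→Out path; max flow = 3.
Certifying cut of size 3: {Res→J1, Res→J2, Res→Out}.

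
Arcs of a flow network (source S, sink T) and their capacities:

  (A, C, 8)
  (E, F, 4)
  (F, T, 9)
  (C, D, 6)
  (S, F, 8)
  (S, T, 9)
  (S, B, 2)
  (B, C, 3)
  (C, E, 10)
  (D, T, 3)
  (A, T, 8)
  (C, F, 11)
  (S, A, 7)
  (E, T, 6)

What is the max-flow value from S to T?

Augment S→T: bottleneck 9, flow now 9.
Augment S→A→T: bottleneck 7, flow now 16.
Augment S→F→T: bottleneck 8, flow now 24.
Augment S→B→C→D→T: bottleneck 2, flow now 26.
No augmenting path remains; maximum flow = 26.
In the residual graph, reachable from S: {S}.
Min-cut edges: S→A (7), S→B (2), S→F (8), S→T (9); capacity 7 + 2 + 8 + 9 = 26.
This cut is saturated, so no flow can exceed 26.

26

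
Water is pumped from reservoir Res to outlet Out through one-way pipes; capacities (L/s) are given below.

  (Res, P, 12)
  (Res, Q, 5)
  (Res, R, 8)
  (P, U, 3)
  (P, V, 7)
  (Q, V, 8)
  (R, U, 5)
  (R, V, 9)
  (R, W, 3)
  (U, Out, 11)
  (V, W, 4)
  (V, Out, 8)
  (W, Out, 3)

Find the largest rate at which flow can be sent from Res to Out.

19

Augment Res→P→U→Out: bottleneck 3, flow now 3.
Augment Res→P→V→Out: bottleneck 7, flow now 10.
Augment Res→Q→V→Out: bottleneck 1, flow now 11.
Augment Res→R→U→Out: bottleneck 5, flow now 16.
Augment Res→R→W→Out: bottleneck 3, flow now 19.
No augmenting path remains; maximum flow = 19.
In the residual graph, reachable from Res: {Res, P, Q, R, V, W}.
Min-cut edges: P→U (3), R→U (5), V→Out (8), W→Out (3); capacity 3 + 5 + 8 + 3 = 19.
This cut is saturated, so no flow can exceed 19.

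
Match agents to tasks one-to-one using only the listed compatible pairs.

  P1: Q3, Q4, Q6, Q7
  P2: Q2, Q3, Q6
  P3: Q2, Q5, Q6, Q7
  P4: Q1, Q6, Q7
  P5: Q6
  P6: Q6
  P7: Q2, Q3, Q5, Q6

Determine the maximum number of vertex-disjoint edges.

6

Unit-capacity flow: source→left, listed edges, right→sink; max matching = max flow.
Augmenting path P1→Q3 (+1); matched 1.
Augmenting path P2→Q2 (+1); matched 2.
Augmenting path P3→Q5 (+1); matched 3.
Augmenting path P4→Q1 (+1); matched 4.
Augmenting path P5→Q6 (+1); matched 5.
Augmenting path P7→Q3→P1→Q4 (+1); matched 6.
No augmenting path remains; maximum matching = 6.
König certificate: {P1, P2, P3, P4, P7, Q6} is a vertex cover of size 6 (every listed pair touches it), so no matching can be larger.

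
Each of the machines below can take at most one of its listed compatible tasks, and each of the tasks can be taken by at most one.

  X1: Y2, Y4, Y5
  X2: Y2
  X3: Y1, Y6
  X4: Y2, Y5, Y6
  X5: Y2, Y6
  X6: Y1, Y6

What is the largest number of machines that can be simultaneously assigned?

Unit-capacity flow: source→left, listed edges, right→sink; max matching = max flow.
Augmenting path X1→Y2 (+1); matched 1.
Augmenting path X3→Y1 (+1); matched 2.
Augmenting path X4→Y5 (+1); matched 3.
Augmenting path X5→Y6 (+1); matched 4.
Augmenting path X2→Y2→X1→Y4 (+1); matched 5.
No augmenting path remains; maximum matching = 5.
König certificate: {X1, X4, Y1, Y2, Y6} is a vertex cover of size 5 (every listed pair touches it), so no matching can be larger.

5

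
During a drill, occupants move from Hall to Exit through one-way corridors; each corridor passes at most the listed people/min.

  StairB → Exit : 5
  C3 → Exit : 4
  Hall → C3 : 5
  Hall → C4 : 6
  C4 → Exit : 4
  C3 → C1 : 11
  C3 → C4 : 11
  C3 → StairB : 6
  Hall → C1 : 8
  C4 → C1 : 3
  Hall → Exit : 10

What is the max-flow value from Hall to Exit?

Augment Hall→Exit: bottleneck 10, flow now 10.
Augment Hall→C3→Exit: bottleneck 4, flow now 14.
Augment Hall→C4→Exit: bottleneck 4, flow now 18.
Augment Hall→C3→StairB→Exit: bottleneck 1, flow now 19.
No augmenting path remains; maximum flow = 19.
In the residual graph, reachable from Hall: {Hall, C4, C1}.
Min-cut edges: Hall→C3 (5), Hall→Exit (10), C4→Exit (4); capacity 5 + 10 + 4 = 19.
This cut is saturated, so no flow can exceed 19.

19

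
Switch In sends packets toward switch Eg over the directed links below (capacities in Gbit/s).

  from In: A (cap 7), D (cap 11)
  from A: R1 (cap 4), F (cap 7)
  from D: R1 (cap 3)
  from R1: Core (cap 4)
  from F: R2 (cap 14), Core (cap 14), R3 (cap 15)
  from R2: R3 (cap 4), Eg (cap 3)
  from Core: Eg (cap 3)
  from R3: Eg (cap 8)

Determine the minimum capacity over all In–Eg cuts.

10

Augment In→A→R1→Core→Eg: bottleneck 3, flow now 3.
Augment In→A→F→R2→Eg: bottleneck 3, flow now 6.
Augment In→A→F→R3→Eg: bottleneck 1, flow now 7.
Augment In→D→R1→A→F→R3→Eg: bottleneck 3, flow now 10. (uses reverse residual edge)
No augmenting path remains; maximum flow = 10.
By max-flow min-cut, the minimum cut capacity equals the max flow.
In the residual graph, reachable from In: {In, D}.
Min-cut edges: In→A (7), D→R1 (3); capacity 7 + 3 = 10.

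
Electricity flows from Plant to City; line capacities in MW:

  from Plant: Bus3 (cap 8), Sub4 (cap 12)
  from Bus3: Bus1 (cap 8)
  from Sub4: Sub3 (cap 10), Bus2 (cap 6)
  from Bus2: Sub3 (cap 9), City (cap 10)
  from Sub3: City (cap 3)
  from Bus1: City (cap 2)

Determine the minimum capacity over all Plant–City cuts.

Augment Plant→Bus3→Bus1→City: bottleneck 2, flow now 2.
Augment Plant→Sub4→Bus2→City: bottleneck 6, flow now 8.
Augment Plant→Sub4→Sub3→City: bottleneck 3, flow now 11.
No augmenting path remains; maximum flow = 11.
By max-flow min-cut, the minimum cut capacity equals the max flow.
In the residual graph, reachable from Plant: {Plant, Bus3, Sub4, Sub3, Bus1}.
Min-cut edges: Sub4→Bus2 (6), Sub3→City (3), Bus1→City (2); capacity 6 + 3 + 2 = 11.

11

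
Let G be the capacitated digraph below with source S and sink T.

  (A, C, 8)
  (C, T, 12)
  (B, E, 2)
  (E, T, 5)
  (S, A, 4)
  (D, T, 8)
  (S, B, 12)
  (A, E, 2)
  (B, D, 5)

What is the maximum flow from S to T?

Augment S→A→C→T: bottleneck 4, flow now 4.
Augment S→B→D→T: bottleneck 5, flow now 9.
Augment S→B→E→T: bottleneck 2, flow now 11.
No augmenting path remains; maximum flow = 11.
In the residual graph, reachable from S: {S, B}.
Min-cut edges: S→A (4), B→D (5), B→E (2); capacity 4 + 5 + 2 = 11.
This cut is saturated, so no flow can exceed 11.

11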